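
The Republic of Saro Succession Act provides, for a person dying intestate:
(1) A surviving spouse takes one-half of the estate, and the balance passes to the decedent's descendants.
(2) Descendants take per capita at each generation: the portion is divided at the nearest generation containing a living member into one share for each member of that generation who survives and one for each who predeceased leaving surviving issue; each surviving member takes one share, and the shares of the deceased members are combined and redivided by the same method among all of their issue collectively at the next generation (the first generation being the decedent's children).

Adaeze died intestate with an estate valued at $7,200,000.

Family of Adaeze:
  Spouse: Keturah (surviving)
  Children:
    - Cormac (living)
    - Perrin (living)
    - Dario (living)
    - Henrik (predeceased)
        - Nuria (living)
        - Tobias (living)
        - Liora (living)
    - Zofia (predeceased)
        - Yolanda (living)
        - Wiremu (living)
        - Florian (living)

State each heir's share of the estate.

Keturah: $3,600,000; Cormac: $720,000; Perrin: $720,000; Dario: $720,000; Nuria: $240,000; Tobias: $240,000; Liora: $240,000; Yolanda: $240,000; Wiremu: $240,000; Florian: $240,000

Keturah takes one-half of $7,200,000 = $3,600,000. The remaining $3,600,000 passes to the descendants.
The descendants' portion ($3,600,000) is divided at the children's generation into 5 shares of $720,000. Cormac, Perrin, and Dario each take $720,000. The 2 shares of the deceased (Henrik and Zofia) are combined into a pool of $1,440,000.
That pool ($1,440,000) is divided at the grandchildren's generation equally among Nuria, Tobias, Liora, Yolanda, Wiremu, and Florian: $240,000 each.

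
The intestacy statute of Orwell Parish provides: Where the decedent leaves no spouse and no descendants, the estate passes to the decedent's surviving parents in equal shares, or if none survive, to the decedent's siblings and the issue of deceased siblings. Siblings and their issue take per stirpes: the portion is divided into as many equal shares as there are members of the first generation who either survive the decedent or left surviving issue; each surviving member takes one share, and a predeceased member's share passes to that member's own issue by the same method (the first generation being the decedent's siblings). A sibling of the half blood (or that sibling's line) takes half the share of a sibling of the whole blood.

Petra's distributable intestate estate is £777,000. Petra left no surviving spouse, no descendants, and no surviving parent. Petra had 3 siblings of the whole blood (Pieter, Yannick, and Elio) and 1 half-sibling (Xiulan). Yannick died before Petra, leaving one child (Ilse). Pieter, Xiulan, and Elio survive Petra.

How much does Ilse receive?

Ilse receives £222,000.

The entire £777,000 passes to the siblings and their issue.
Counting each half-blood sibling's line as half a unit, there are 7/2 units in £777,000, so one unit is £222,000. Whole-blood lines (Pieter, Yannick, and Elio) take £222,000 each; half-blood lines (Xiulan) take £111,000 each.
Yannick's share (£222,000) passes entirely to Ilse.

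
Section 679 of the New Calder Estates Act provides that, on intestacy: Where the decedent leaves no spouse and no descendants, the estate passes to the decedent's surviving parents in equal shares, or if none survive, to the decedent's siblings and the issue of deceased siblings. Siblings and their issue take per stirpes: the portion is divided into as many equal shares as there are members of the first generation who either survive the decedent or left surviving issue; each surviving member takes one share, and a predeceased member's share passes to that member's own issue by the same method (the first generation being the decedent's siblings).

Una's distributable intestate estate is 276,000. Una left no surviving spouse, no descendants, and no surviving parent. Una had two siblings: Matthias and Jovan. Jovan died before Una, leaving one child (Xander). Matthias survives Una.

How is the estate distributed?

Matthias: 138,000; Xander: 138,000

The entire 276,000 passes to the siblings and their issue.
That amount (276,000) is divided into 2 shares of 138,000: Matthias takes 138,000; Jovan's 138,000 share passes to Jovan's issue.
Jovan's share (138,000) passes entirely to Xander.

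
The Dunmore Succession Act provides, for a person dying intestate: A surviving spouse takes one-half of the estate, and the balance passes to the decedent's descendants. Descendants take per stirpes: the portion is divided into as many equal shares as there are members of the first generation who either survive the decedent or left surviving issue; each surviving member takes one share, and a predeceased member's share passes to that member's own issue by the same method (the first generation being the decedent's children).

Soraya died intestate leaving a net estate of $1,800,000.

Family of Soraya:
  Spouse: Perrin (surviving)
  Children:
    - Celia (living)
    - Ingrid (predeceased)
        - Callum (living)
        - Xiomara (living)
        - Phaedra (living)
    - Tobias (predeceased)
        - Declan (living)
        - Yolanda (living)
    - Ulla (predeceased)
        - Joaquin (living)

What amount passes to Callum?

Callum receives $75,000.

Perrin takes one-half of $1,800,000 = $900,000. The remaining $900,000 passes to the descendants.
The descendants' portion ($900,000) is divided into 4 shares of $225,000: Celia takes $225,000; Ingrid's $225,000 share passes to Ingrid's issue; Tobias's $225,000 share passes to Tobias's issue; Ulla's $225,000 share passes to Ulla's issue.
Ingrid's share ($225,000) is divided into 3 shares of $75,000: Callum, Xiomara, and Phaedra each take $75,000.
Tobias's share ($225,000) is divided into 2 shares of $112,500: Declan and Yolanda each take $112,500.
Ulla's share ($225,000) passes entirely to Joaquin.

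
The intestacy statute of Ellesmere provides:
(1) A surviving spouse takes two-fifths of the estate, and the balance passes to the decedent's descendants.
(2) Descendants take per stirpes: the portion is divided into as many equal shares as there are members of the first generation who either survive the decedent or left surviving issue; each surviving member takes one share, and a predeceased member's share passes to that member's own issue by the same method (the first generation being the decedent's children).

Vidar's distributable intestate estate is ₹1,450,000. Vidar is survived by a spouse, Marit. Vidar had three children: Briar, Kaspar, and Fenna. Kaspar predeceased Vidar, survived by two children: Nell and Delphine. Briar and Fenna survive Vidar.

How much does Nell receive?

Marit takes two-fifths of ₹1,450,000 = ₹580,000. The remaining ₹870,000 passes to the descendants.
The descendants' portion (₹870,000) is divided into 3 shares of ₹290,000: Briar and Fenna each take ₹290,000; Kaspar's ₹290,000 share passes to Kaspar's issue.
Kaspar's share (₹290,000) is divided into 2 shares of ₹145,000: Nell and Delphine each take ₹145,000.

Nell receives ₹145,000.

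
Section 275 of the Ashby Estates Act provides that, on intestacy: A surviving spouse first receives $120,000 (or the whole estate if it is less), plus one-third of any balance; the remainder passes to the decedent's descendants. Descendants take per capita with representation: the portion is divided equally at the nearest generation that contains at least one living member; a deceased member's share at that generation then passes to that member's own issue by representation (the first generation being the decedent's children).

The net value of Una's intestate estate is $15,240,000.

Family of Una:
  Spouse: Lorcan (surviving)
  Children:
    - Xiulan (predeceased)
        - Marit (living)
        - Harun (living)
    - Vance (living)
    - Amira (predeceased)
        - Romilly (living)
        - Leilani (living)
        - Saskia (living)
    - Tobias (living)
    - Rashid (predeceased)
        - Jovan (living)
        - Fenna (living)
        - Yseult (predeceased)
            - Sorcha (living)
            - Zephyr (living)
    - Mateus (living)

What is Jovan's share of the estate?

Jovan receives $560,000.

Lorcan first takes $120,000, leaving a balance of $15,120,000. Lorcan then takes one-third of the balance ($5,040,000), for a total of $5,160,000. The remaining $10,080,000 passes to the descendants.
The descendants' portion ($10,080,000) is divided into 6 shares of $1,680,000: Vance, Tobias, and Mateus each take $1,680,000; Xiulan's $1,680,000 share passes to Xiulan's issue; Amira's $1,680,000 share passes to Amira's issue; Rashid's $1,680,000 share passes to Rashid's issue.
Xiulan's share ($1,680,000) is divided into 2 shares of $840,000: Marit and Harun each take $840,000.
Amira's share ($1,680,000) is divided into 3 shares of $560,000: Romilly, Leilani, and Saskia each take $560,000.
Rashid's share ($1,680,000) is divided into 3 shares of $560,000: Jovan and Fenna each take $560,000; Yseult's $560,000 share passes to Yseult's issue.
Yseult's share ($560,000) is divided into 2 shares of $280,000: Sorcha and Zephyr each take $280,000.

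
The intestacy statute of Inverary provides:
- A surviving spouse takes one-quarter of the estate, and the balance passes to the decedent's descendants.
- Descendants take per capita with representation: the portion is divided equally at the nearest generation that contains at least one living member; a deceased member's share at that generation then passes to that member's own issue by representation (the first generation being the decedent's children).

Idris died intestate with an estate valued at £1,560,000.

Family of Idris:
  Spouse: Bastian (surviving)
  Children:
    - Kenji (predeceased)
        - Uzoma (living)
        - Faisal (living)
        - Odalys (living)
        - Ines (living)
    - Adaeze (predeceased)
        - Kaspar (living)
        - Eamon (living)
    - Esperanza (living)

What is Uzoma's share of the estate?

Bastian takes one-quarter of £1,560,000 = £390,000. The remaining £1,170,000 passes to the descendants.
The descendants' portion (£1,170,000) is divided into 3 shares of £390,000: Esperanza takes £390,000; Kenji's £390,000 share passes to Kenji's issue; Adaeze's £390,000 share passes to Adaeze's issue.
Kenji's share (£390,000) is divided into 4 shares of £97,500: Uzoma, Faisal, Odalys, and Ines each take £97,500.
Adaeze's share (£390,000) is divided into 2 shares of £195,000: Kaspar and Eamon each take £195,000.

Uzoma receives £97,500.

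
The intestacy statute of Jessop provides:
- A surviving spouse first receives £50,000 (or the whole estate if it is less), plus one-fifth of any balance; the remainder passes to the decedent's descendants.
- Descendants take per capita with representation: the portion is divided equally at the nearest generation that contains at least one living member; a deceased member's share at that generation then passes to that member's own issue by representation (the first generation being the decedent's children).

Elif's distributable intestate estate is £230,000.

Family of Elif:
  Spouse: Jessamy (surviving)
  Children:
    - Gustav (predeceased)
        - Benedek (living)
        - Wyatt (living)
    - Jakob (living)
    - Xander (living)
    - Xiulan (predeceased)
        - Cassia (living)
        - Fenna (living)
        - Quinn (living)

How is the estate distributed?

Jessamy first takes £50,000, leaving a balance of £180,000. Jessamy then takes one-fifth of the balance (£36,000), for a total of £86,000. The remaining £144,000 passes to the descendants.
The descendants' portion (£144,000) is divided into 4 shares of £36,000: Jakob and Xander each take £36,000; Gustav's £36,000 share passes to Gustav's issue; Xiulan's £36,000 share passes to Xiulan's issue.
Gustav's share (£36,000) is divided into 2 shares of £18,000: Benedek and Wyatt each take £18,000.
Xiulan's share (£36,000) is divided into 3 shares of £12,000: Cassia, Fenna, and Quinn each take £12,000.

Jessamy: £86,000; Benedek: £18,000; Wyatt: £18,000; Jakob: £36,000; Xander: £36,000; Cassia: £12,000; Fenna: £12,000; Quinn: £12,000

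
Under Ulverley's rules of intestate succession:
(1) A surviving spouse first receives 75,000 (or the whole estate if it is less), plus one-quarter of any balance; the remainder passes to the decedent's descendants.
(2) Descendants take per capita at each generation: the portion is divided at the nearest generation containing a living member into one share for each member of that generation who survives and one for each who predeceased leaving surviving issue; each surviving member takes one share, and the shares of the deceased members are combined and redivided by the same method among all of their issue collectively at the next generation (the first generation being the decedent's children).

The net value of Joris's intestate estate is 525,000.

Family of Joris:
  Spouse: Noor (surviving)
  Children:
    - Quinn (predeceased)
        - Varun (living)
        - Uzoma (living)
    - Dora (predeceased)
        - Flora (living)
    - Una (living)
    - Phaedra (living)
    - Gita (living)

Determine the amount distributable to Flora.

Noor first takes 75,000, leaving a balance of 450,000. Noor then takes one-quarter of the balance (112,500), for a total of 187,500. The remaining 337,500 passes to the descendants.
The descendants' portion (337,500) is divided at the children's generation into 5 shares of 67,500. Una, Phaedra, and Gita each take 67,500. The 2 shares of the deceased (Quinn and Dora) are combined into a pool of 135,000.
That pool (135,000) is divided at the grandchildren's generation equally among Varun, Uzoma, and Flora: 45,000 each.

Flora receives 45,000.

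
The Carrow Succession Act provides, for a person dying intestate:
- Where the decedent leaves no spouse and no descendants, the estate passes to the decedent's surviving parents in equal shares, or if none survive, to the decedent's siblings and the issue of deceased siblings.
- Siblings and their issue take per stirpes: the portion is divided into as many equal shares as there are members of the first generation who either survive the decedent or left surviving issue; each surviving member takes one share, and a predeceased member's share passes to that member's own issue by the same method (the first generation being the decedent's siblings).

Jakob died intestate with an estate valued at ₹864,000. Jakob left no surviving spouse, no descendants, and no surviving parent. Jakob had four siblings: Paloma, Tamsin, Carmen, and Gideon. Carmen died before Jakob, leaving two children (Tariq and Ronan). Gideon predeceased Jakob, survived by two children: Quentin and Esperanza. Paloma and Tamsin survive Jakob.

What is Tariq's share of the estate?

Tariq receives ₹108,000.

The entire ₹864,000 passes to the siblings and their issue.
That amount (₹864,000) is divided into 4 shares of ₹216,000: Paloma and Tamsin each take ₹216,000; Carmen's ₹216,000 share passes to Carmen's issue; Gideon's ₹216,000 share passes to Gideon's issue.
Carmen's share (₹216,000) is divided into 2 shares of ₹108,000: Tariq and Ronan each take ₹108,000.
Gideon's share (₹216,000) is divided into 2 shares of ₹108,000: Quentin and Esperanza each take ₹108,000.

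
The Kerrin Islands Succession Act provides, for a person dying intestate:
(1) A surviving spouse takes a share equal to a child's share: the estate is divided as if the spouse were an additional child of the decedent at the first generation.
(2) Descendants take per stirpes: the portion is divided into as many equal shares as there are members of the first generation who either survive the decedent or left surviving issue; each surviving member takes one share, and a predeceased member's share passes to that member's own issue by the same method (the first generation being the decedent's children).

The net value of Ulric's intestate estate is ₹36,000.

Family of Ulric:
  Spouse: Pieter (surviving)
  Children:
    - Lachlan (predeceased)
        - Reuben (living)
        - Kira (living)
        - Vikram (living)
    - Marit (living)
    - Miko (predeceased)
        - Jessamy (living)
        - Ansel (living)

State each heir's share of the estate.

Pieter: ₹9,000; Reuben: ₹3,000; Kira: ₹3,000; Vikram: ₹3,000; Marit: ₹9,000; Jessamy: ₹4,500; Ansel: ₹4,500

The spouse counts as an additional share at the children's level, so there are 4 primary shares of ₹9,000. Pieter takes one such share (₹9,000).
The children's combined portion (₹27,000) is divided into 3 shares of ₹9,000: Marit takes ₹9,000; Lachlan's ₹9,000 share passes to Lachlan's issue; Miko's ₹9,000 share passes to Miko's issue.
Lachlan's share (₹9,000) is divided into 3 shares of ₹3,000: Reuben, Kira, and Vikram each take ₹3,000.
Miko's share (₹9,000) is divided into 2 shares of ₹4,500: Jessamy and Ansel each take ₹4,500.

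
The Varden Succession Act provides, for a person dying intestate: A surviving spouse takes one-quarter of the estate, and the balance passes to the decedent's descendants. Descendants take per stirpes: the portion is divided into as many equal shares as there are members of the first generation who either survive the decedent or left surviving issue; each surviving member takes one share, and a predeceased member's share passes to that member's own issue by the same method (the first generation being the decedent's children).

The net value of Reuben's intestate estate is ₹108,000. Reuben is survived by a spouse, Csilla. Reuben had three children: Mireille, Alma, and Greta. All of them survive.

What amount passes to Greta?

Greta receives ₹27,000.

Csilla takes one-quarter of ₹108,000 = ₹27,000. The remaining ₹81,000 passes to the descendants.
The descendants' portion (₹81,000) is divided into 3 shares of ₹27,000: Mireille, Alma, and Greta each take ₹27,000.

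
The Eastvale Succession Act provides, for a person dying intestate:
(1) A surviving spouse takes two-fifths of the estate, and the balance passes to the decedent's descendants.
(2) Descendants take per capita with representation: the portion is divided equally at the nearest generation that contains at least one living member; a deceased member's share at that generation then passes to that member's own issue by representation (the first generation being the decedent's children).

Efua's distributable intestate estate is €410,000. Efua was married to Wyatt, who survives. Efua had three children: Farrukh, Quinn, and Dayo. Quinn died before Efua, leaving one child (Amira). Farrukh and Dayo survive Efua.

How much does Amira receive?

Amira receives €82,000.

Wyatt takes two-fifths of €410,000 = €164,000. The remaining €246,000 passes to the descendants.
The descendants' portion (€246,000) is divided into 3 shares of €82,000: Farrukh and Dayo each take €82,000; Quinn's €82,000 share passes to Quinn's issue.
Quinn's share (€82,000) passes entirely to Amira.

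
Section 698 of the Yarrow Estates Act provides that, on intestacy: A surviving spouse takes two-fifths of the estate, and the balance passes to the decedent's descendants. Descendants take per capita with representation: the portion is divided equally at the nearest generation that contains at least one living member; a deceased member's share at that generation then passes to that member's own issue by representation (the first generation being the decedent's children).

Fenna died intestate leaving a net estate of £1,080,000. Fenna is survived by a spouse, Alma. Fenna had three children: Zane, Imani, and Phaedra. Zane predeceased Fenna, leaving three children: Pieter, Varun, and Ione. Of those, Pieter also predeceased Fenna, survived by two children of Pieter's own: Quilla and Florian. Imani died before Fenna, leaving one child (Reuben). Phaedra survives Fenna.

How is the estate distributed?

Alma: £432,000; Quilla: £36,000; Florian: £36,000; Varun: £72,000; Ione: £72,000; Reuben: £216,000; Phaedra: £216,000

Alma takes two-fifths of £1,080,000 = £432,000. The remaining £648,000 passes to the descendants.
The descendants' portion (£648,000) is divided into 3 shares of £216,000: Phaedra takes £216,000; Zane's £216,000 share passes to Zane's issue; Imani's £216,000 share passes to Imani's issue.
Zane's share (£216,000) is divided into 3 shares of £72,000: Varun and Ione each take £72,000; Pieter's £72,000 share passes to Pieter's issue.
Pieter's share (£72,000) is divided into 2 shares of £36,000: Quilla and Florian each take £36,000.
Imani's share (£216,000) passes entirely to Reuben.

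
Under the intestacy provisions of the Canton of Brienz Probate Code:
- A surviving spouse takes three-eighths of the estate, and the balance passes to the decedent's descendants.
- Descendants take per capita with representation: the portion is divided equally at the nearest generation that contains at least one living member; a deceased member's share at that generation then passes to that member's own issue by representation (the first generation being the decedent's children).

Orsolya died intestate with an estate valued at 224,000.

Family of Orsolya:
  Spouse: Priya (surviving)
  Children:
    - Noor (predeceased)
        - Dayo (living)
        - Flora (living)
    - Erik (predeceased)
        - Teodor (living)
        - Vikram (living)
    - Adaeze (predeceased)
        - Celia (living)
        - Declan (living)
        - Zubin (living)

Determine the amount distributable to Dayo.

Dayo receives 20,000.

Priya takes three-eighths of 224,000 = 84,000. The remaining 140,000 passes to the descendants.
No child survives, so the initial division is made at the grandchildren's generation.
The descendants' portion (140,000) is divided into 7 shares of 20,000: Dayo, Flora, Teodor, Vikram, Celia, Declan, and Zubin each take 20,000.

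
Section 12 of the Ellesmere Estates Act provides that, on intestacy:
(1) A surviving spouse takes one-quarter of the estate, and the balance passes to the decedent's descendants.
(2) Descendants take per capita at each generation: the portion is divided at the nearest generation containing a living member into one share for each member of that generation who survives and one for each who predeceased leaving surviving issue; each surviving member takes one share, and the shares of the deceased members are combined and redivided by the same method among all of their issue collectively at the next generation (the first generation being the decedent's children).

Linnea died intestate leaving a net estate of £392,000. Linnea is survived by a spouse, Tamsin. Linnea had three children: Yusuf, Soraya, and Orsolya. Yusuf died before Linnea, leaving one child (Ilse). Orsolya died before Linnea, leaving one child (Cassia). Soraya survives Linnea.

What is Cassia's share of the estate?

Cassia receives £98,000.

Tamsin takes one-quarter of £392,000 = £98,000. The remaining £294,000 passes to the descendants.
The descendants' portion (£294,000) is divided at the children's generation into 3 shares of £98,000. Soraya takes £98,000. The 2 shares of the deceased (Yusuf and Orsolya) are combined into a pool of £196,000.
That pool (£196,000) is divided at the grandchildren's generation equally among Ilse and Cassia: £98,000 each.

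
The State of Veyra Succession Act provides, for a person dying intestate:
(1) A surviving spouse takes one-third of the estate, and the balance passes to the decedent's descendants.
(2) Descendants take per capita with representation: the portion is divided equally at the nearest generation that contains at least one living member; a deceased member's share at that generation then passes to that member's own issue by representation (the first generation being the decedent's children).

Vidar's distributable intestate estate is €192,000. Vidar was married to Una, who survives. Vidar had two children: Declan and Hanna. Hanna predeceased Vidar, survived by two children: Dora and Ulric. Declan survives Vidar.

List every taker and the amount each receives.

Una: €64,000; Declan: €64,000; Dora: €32,000; Ulric: €32,000

Una takes one-third of €192,000 = €64,000. The remaining €128,000 passes to the descendants.
The descendants' portion (€128,000) is divided into 2 shares of €64,000: Declan takes €64,000; Hanna's €64,000 share passes to Hanna's issue.
Hanna's share (€64,000) is divided into 2 shares of €32,000: Dora and Ulric each take €32,000.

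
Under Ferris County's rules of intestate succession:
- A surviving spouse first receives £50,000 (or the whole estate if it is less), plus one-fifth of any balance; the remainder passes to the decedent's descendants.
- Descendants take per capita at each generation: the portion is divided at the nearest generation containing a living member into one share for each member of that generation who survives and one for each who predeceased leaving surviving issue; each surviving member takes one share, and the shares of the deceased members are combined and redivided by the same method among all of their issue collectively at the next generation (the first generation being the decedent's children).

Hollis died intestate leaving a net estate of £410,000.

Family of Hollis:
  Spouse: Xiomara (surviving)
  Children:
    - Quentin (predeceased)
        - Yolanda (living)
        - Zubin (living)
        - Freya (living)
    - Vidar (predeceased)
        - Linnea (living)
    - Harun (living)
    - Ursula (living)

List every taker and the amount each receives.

Xiomara: £122,000; Yolanda: £36,000; Zubin: £36,000; Freya: £36,000; Linnea: £36,000; Harun: £72,000; Ursula: £72,000

Xiomara first takes £50,000, leaving a balance of £360,000. Xiomara then takes one-fifth of the balance (£72,000), for a total of £122,000. The remaining £288,000 passes to the descendants.
The descendants' portion (£288,000) is divided at the children's generation into 4 shares of £72,000. Harun and Ursula each take £72,000. The 2 shares of the deceased (Quentin and Vidar) are combined into a pool of £144,000.
That pool (£144,000) is divided at the grandchildren's generation equally among Yolanda, Zubin, Freya, and Linnea: £36,000 each.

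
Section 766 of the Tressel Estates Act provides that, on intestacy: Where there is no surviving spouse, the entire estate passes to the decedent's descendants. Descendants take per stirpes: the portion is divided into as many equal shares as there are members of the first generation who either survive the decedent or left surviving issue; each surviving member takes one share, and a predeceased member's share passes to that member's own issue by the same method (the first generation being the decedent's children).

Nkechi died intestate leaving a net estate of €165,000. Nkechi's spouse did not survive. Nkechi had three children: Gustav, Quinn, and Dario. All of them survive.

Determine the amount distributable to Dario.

Dario receives €55,000.

The entire €165,000 passes to the descendants.
That amount (€165,000) is divided into 3 shares of €55,000: Gustav, Quinn, and Dario each take €55,000.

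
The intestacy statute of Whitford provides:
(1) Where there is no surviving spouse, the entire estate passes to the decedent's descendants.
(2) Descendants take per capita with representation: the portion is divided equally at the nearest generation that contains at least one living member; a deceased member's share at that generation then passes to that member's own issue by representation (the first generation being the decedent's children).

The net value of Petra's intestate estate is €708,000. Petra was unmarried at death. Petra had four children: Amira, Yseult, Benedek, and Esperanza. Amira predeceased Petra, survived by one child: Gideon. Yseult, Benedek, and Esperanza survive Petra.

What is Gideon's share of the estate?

Gideon receives €177,000.

The entire €708,000 passes to the descendants.
That amount (€708,000) is divided into 4 shares of €177,000: Yseult, Benedek, and Esperanza each take €177,000; Amira's €177,000 share passes to Amira's issue.
Amira's share (€177,000) passes entirely to Gideon.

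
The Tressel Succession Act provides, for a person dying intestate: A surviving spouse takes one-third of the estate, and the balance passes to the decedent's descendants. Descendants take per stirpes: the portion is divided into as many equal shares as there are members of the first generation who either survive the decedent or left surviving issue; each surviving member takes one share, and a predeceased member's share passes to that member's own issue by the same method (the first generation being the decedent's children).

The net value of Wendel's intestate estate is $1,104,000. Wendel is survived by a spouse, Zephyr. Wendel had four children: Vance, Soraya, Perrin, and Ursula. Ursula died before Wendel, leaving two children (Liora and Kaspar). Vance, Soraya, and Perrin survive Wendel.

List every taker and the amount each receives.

Zephyr takes one-third of $1,104,000 = $368,000. The remaining $736,000 passes to the descendants.
The descendants' portion ($736,000) is divided into 4 shares of $184,000: Vance, Soraya, and Perrin each take $184,000; Ursula's $184,000 share passes to Ursula's issue.
Ursula's share ($184,000) is divided into 2 shares of $92,000: Liora and Kaspar each take $92,000.

Zephyr: $368,000; Vance: $184,000; Soraya: $184,000; Perrin: $184,000; Liora: $92,000; Kaspar: $92,000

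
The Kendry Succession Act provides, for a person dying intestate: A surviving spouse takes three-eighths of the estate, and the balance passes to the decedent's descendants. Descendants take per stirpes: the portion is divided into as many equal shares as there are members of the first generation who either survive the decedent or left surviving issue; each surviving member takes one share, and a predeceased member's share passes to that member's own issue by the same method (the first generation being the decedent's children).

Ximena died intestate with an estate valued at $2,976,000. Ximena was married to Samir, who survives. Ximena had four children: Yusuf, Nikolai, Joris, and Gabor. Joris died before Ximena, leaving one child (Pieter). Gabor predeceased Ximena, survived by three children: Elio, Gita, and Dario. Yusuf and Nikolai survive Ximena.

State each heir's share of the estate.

Samir takes three-eighths of $2,976,000 = $1,116,000. The remaining $1,860,000 passes to the descendants.
The descendants' portion ($1,860,000) is divided into 4 shares of $465,000: Yusuf and Nikolai each take $465,000; Joris's $465,000 share passes to Joris's issue; Gabor's $465,000 share passes to Gabor's issue.
Joris's share ($465,000) passes entirely to Pieter.
Gabor's share ($465,000) is divided into 3 shares of $155,000: Elio, Gita, and Dario each take $155,000.

Samir: $1,116,000; Yusuf: $465,000; Nikolai: $465,000; Pieter: $465,000; Elio: $155,000; Gita: $155,000; Dario: $155,000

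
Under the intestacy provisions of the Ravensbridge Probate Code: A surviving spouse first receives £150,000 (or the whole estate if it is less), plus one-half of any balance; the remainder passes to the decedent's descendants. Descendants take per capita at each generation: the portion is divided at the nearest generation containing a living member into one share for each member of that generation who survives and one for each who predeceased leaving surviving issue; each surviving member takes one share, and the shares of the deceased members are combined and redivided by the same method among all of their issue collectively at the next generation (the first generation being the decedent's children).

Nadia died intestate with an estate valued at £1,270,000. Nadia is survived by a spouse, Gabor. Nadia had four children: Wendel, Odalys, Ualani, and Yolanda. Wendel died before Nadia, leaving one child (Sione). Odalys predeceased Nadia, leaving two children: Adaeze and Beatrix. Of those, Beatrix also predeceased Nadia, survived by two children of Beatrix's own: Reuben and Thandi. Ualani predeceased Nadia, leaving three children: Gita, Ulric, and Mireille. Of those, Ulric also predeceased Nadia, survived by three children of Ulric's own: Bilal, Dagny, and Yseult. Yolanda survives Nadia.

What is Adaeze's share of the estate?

Adaeze receives £70,000.

Gabor first takes £150,000, leaving a balance of £1,120,000. Gabor then takes one-half of the balance (£560,000), for a total of £710,000. The remaining £560,000 passes to the descendants.
The descendants' portion (£560,000) is divided at the children's generation into 4 shares of £140,000. Yolanda takes £140,000. The 3 shares of the deceased (Wendel, Odalys, and Ualani) are combined into a pool of £420,000.
That pool (£420,000) is divided at the grandchildren's generation into 6 shares of £70,000. Sione, Adaeze, Gita, and Mireille each take £70,000. The 2 shares of the deceased (Beatrix and Ulric) are combined into a pool of £140,000.
That pool (£140,000) is divided at the great-grandchildren's generation equally among Reuben, Thandi, Bilal, Dagny, and Yseult: £28,000 each.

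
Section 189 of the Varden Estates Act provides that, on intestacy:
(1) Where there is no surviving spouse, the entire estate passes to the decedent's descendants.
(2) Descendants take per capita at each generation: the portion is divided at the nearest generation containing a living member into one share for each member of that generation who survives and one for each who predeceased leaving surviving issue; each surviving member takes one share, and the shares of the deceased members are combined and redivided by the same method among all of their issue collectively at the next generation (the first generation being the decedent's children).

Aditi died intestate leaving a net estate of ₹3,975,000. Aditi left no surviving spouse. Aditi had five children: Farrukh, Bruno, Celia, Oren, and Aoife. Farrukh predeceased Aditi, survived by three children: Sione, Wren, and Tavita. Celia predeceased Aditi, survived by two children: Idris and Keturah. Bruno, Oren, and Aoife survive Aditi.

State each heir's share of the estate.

The entire ₹3,975,000 passes to the descendants.
That amount (₹3,975,000) is divided at the children's generation into 5 shares of ₹795,000. Bruno, Oren, and Aoife each take ₹795,000. The 2 shares of the deceased (Farrukh and Celia) are combined into a pool of ₹1,590,000.
That pool (₹1,590,000) is divided at the grandchildren's generation equally among Sione, Wren, Tavita, Idris, and Keturah: ₹318,000 each.

Sione: ₹318,000; Wren: ₹318,000; Tavita: ₹318,000; Bruno: ₹795,000; Idris: ₹318,000; Keturah: ₹318,000; Oren: ₹795,000; Aoife: ₹795,000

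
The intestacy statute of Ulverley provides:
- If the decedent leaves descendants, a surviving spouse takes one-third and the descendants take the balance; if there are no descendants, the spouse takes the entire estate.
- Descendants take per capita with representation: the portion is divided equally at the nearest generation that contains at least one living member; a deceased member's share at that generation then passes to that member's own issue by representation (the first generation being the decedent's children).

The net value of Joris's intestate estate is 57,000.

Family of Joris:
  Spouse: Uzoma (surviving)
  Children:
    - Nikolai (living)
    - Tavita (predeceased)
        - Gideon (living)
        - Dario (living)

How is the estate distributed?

Uzoma: 19,000; Nikolai: 19,000; Gideon: 9,500; Dario: 9,500

Uzoma takes one-third of 57,000 = 19,000. The remaining 38,000 passes to the descendants.
The descendants' portion (38,000) is divided into 2 shares of 19,000: Nikolai takes 19,000; Tavita's 19,000 share passes to Tavita's issue.
Tavita's share (19,000) is divided into 2 shares of 9,500: Gideon and Dario each take 9,500.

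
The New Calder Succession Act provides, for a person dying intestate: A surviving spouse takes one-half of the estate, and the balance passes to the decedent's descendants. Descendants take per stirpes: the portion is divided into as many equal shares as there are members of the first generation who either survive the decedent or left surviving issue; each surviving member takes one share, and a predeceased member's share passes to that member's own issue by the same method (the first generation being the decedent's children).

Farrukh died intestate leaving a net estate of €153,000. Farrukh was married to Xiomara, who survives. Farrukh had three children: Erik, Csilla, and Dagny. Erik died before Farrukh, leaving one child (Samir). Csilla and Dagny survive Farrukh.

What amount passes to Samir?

Samir receives €25,500.

Xiomara takes one-half of €153,000 = €76,500. The remaining €76,500 passes to the descendants.
The descendants' portion (€76,500) is divided into 3 shares of €25,500: Csilla and Dagny each take €25,500; Erik's €25,500 share passes to Erik's issue.
Erik's share (€25,500) passes entirely to Samir.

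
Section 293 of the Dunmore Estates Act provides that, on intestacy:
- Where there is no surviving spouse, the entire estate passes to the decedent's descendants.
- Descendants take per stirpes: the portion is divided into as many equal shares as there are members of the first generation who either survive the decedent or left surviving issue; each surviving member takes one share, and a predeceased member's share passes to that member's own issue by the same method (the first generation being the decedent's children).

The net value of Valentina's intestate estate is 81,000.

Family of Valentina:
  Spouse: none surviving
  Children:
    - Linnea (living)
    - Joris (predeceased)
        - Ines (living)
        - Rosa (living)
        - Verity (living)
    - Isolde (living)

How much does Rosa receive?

Rosa receives 9,000.

The entire 81,000 passes to the descendants.
That amount (81,000) is divided into 3 shares of 27,000: Linnea and Isolde each take 27,000; Joris's 27,000 share passes to Joris's issue.
Joris's share (27,000) is divided into 3 shares of 9,000: Ines, Rosa, and Verity each take 9,000.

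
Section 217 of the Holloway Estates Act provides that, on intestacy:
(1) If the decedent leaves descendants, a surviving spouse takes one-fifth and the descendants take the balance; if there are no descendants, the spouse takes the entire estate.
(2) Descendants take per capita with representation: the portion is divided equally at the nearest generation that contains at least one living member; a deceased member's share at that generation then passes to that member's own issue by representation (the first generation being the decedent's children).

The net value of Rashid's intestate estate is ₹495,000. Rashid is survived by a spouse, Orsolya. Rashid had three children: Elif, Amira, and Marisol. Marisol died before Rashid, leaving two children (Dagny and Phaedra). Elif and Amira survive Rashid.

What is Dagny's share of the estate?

Orsolya takes one-fifth of ₹495,000 = ₹99,000. The remaining ₹396,000 passes to the descendants.
The descendants' portion (₹396,000) is divided into 3 shares of ₹132,000: Elif and Amira each take ₹132,000; Marisol's ₹132,000 share passes to Marisol's issue.
Marisol's share (₹132,000) is divided into 2 shares of ₹66,000: Dagny and Phaedra each take ₹66,000.

Dagny receives ₹66,000.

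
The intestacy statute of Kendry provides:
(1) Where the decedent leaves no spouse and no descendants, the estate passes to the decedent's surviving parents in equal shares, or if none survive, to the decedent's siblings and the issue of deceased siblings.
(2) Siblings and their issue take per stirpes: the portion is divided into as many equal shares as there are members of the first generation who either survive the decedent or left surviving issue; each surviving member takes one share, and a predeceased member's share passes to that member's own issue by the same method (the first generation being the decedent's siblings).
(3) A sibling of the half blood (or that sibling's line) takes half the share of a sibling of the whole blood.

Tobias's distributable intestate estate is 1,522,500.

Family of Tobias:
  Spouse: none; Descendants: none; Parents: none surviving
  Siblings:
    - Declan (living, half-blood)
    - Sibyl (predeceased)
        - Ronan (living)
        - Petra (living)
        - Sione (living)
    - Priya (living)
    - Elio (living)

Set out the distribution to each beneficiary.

Declan: 217,500; Ronan: 145,000; Petra: 145,000; Sione: 145,000; Priya: 435,000; Elio: 435,000

The entire 1,522,500 passes to the siblings and their issue.
Counting each half-blood sibling's line as half a unit, there are 7/2 units in 1,522,500, so one unit is 435,000. Whole-blood lines (Sibyl, Priya, and Elio) take 435,000 each; half-blood lines (Declan) take 217,500 each.
Sibyl's share (435,000) is divided into 3 shares of 145,000: Ronan, Petra, and Sione each take 145,000.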